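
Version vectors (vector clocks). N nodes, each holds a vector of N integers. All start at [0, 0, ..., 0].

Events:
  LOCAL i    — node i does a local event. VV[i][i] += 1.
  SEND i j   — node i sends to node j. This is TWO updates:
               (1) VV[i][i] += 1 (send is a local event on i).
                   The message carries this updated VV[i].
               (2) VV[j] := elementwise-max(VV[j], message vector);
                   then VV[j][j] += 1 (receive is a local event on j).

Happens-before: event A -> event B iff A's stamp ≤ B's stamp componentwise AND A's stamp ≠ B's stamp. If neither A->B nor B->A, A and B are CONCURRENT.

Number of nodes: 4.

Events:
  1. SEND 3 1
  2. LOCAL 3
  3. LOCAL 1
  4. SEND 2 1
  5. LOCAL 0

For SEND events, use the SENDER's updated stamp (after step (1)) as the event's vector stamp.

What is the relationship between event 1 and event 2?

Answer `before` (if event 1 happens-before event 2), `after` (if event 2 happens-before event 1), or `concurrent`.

Answer: before

Derivation:
Initial: VV[0]=[0, 0, 0, 0]
Initial: VV[1]=[0, 0, 0, 0]
Initial: VV[2]=[0, 0, 0, 0]
Initial: VV[3]=[0, 0, 0, 0]
Event 1: SEND 3->1: VV[3][3]++ -> VV[3]=[0, 0, 0, 1], msg_vec=[0, 0, 0, 1]; VV[1]=max(VV[1],msg_vec) then VV[1][1]++ -> VV[1]=[0, 1, 0, 1]
Event 2: LOCAL 3: VV[3][3]++ -> VV[3]=[0, 0, 0, 2]
Event 3: LOCAL 1: VV[1][1]++ -> VV[1]=[0, 2, 0, 1]
Event 4: SEND 2->1: VV[2][2]++ -> VV[2]=[0, 0, 1, 0], msg_vec=[0, 0, 1, 0]; VV[1]=max(VV[1],msg_vec) then VV[1][1]++ -> VV[1]=[0, 3, 1, 1]
Event 5: LOCAL 0: VV[0][0]++ -> VV[0]=[1, 0, 0, 0]
Event 1 stamp: [0, 0, 0, 1]
Event 2 stamp: [0, 0, 0, 2]
[0, 0, 0, 1] <= [0, 0, 0, 2]? True
[0, 0, 0, 2] <= [0, 0, 0, 1]? False
Relation: before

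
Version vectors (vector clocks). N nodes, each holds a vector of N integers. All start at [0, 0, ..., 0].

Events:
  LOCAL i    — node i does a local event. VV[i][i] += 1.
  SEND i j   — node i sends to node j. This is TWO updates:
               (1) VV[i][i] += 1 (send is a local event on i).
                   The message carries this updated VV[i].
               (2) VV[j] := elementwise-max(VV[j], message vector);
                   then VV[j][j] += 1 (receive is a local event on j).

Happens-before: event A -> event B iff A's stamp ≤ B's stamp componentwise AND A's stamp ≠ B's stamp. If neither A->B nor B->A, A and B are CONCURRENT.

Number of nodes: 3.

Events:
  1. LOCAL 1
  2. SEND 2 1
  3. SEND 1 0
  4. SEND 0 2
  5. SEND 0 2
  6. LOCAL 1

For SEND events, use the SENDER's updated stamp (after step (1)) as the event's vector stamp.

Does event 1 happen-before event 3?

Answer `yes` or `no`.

Answer: yes

Derivation:
Initial: VV[0]=[0, 0, 0]
Initial: VV[1]=[0, 0, 0]
Initial: VV[2]=[0, 0, 0]
Event 1: LOCAL 1: VV[1][1]++ -> VV[1]=[0, 1, 0]
Event 2: SEND 2->1: VV[2][2]++ -> VV[2]=[0, 0, 1], msg_vec=[0, 0, 1]; VV[1]=max(VV[1],msg_vec) then VV[1][1]++ -> VV[1]=[0, 2, 1]
Event 3: SEND 1->0: VV[1][1]++ -> VV[1]=[0, 3, 1], msg_vec=[0, 3, 1]; VV[0]=max(VV[0],msg_vec) then VV[0][0]++ -> VV[0]=[1, 3, 1]
Event 4: SEND 0->2: VV[0][0]++ -> VV[0]=[2, 3, 1], msg_vec=[2, 3, 1]; VV[2]=max(VV[2],msg_vec) then VV[2][2]++ -> VV[2]=[2, 3, 2]
Event 5: SEND 0->2: VV[0][0]++ -> VV[0]=[3, 3, 1], msg_vec=[3, 3, 1]; VV[2]=max(VV[2],msg_vec) then VV[2][2]++ -> VV[2]=[3, 3, 3]
Event 6: LOCAL 1: VV[1][1]++ -> VV[1]=[0, 4, 1]
Event 1 stamp: [0, 1, 0]
Event 3 stamp: [0, 3, 1]
[0, 1, 0] <= [0, 3, 1]? True. Equal? False. Happens-before: True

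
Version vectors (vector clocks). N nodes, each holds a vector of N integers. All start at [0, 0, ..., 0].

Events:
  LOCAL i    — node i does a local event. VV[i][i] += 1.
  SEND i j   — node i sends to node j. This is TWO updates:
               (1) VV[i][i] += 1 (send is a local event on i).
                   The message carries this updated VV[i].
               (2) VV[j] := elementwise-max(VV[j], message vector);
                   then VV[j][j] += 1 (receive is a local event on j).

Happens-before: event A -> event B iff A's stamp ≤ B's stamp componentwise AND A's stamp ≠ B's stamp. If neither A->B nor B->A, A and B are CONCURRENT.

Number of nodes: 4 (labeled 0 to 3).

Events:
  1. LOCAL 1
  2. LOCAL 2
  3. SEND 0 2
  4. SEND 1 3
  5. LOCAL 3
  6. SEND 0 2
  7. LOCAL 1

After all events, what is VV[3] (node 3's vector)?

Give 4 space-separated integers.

Initial: VV[0]=[0, 0, 0, 0]
Initial: VV[1]=[0, 0, 0, 0]
Initial: VV[2]=[0, 0, 0, 0]
Initial: VV[3]=[0, 0, 0, 0]
Event 1: LOCAL 1: VV[1][1]++ -> VV[1]=[0, 1, 0, 0]
Event 2: LOCAL 2: VV[2][2]++ -> VV[2]=[0, 0, 1, 0]
Event 3: SEND 0->2: VV[0][0]++ -> VV[0]=[1, 0, 0, 0], msg_vec=[1, 0, 0, 0]; VV[2]=max(VV[2],msg_vec) then VV[2][2]++ -> VV[2]=[1, 0, 2, 0]
Event 4: SEND 1->3: VV[1][1]++ -> VV[1]=[0, 2, 0, 0], msg_vec=[0, 2, 0, 0]; VV[3]=max(VV[3],msg_vec) then VV[3][3]++ -> VV[3]=[0, 2, 0, 1]
Event 5: LOCAL 3: VV[3][3]++ -> VV[3]=[0, 2, 0, 2]
Event 6: SEND 0->2: VV[0][0]++ -> VV[0]=[2, 0, 0, 0], msg_vec=[2, 0, 0, 0]; VV[2]=max(VV[2],msg_vec) then VV[2][2]++ -> VV[2]=[2, 0, 3, 0]
Event 7: LOCAL 1: VV[1][1]++ -> VV[1]=[0, 3, 0, 0]
Final vectors: VV[0]=[2, 0, 0, 0]; VV[1]=[0, 3, 0, 0]; VV[2]=[2, 0, 3, 0]; VV[3]=[0, 2, 0, 2]

Answer: 0 2 0 2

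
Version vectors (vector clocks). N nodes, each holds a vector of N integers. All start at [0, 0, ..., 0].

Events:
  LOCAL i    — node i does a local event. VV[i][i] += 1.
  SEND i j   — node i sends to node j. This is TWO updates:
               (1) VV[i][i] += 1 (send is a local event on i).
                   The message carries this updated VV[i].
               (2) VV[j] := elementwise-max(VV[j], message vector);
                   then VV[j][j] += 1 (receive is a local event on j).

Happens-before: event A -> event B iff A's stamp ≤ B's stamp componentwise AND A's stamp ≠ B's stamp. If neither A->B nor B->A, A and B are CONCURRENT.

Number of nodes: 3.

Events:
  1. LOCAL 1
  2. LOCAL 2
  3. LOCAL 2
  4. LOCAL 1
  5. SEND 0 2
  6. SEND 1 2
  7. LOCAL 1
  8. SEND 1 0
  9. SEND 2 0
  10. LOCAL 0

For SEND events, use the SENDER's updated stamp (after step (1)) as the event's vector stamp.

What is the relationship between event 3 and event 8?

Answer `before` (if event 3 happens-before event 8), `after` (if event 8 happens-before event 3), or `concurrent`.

Initial: VV[0]=[0, 0, 0]
Initial: VV[1]=[0, 0, 0]
Initial: VV[2]=[0, 0, 0]
Event 1: LOCAL 1: VV[1][1]++ -> VV[1]=[0, 1, 0]
Event 2: LOCAL 2: VV[2][2]++ -> VV[2]=[0, 0, 1]
Event 3: LOCAL 2: VV[2][2]++ -> VV[2]=[0, 0, 2]
Event 4: LOCAL 1: VV[1][1]++ -> VV[1]=[0, 2, 0]
Event 5: SEND 0->2: VV[0][0]++ -> VV[0]=[1, 0, 0], msg_vec=[1, 0, 0]; VV[2]=max(VV[2],msg_vec) then VV[2][2]++ -> VV[2]=[1, 0, 3]
Event 6: SEND 1->2: VV[1][1]++ -> VV[1]=[0, 3, 0], msg_vec=[0, 3, 0]; VV[2]=max(VV[2],msg_vec) then VV[2][2]++ -> VV[2]=[1, 3, 4]
Event 7: LOCAL 1: VV[1][1]++ -> VV[1]=[0, 4, 0]
Event 8: SEND 1->0: VV[1][1]++ -> VV[1]=[0, 5, 0], msg_vec=[0, 5, 0]; VV[0]=max(VV[0],msg_vec) then VV[0][0]++ -> VV[0]=[2, 5, 0]
Event 9: SEND 2->0: VV[2][2]++ -> VV[2]=[1, 3, 5], msg_vec=[1, 3, 5]; VV[0]=max(VV[0],msg_vec) then VV[0][0]++ -> VV[0]=[3, 5, 5]
Event 10: LOCAL 0: VV[0][0]++ -> VV[0]=[4, 5, 5]
Event 3 stamp: [0, 0, 2]
Event 8 stamp: [0, 5, 0]
[0, 0, 2] <= [0, 5, 0]? False
[0, 5, 0] <= [0, 0, 2]? False
Relation: concurrent

Answer: concurrent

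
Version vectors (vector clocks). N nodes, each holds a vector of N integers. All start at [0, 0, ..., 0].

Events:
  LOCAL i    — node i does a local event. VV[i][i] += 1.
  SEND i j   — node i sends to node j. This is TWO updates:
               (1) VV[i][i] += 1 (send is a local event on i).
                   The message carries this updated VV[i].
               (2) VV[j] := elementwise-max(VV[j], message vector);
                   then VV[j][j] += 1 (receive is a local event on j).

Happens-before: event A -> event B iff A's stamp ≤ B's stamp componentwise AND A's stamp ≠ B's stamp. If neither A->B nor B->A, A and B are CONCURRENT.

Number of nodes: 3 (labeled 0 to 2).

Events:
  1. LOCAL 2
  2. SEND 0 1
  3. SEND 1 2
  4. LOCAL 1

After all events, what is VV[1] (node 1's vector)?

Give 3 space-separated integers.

Initial: VV[0]=[0, 0, 0]
Initial: VV[1]=[0, 0, 0]
Initial: VV[2]=[0, 0, 0]
Event 1: LOCAL 2: VV[2][2]++ -> VV[2]=[0, 0, 1]
Event 2: SEND 0->1: VV[0][0]++ -> VV[0]=[1, 0, 0], msg_vec=[1, 0, 0]; VV[1]=max(VV[1],msg_vec) then VV[1][1]++ -> VV[1]=[1, 1, 0]
Event 3: SEND 1->2: VV[1][1]++ -> VV[1]=[1, 2, 0], msg_vec=[1, 2, 0]; VV[2]=max(VV[2],msg_vec) then VV[2][2]++ -> VV[2]=[1, 2, 2]
Event 4: LOCAL 1: VV[1][1]++ -> VV[1]=[1, 3, 0]
Final vectors: VV[0]=[1, 0, 0]; VV[1]=[1, 3, 0]; VV[2]=[1, 2, 2]

Answer: 1 3 0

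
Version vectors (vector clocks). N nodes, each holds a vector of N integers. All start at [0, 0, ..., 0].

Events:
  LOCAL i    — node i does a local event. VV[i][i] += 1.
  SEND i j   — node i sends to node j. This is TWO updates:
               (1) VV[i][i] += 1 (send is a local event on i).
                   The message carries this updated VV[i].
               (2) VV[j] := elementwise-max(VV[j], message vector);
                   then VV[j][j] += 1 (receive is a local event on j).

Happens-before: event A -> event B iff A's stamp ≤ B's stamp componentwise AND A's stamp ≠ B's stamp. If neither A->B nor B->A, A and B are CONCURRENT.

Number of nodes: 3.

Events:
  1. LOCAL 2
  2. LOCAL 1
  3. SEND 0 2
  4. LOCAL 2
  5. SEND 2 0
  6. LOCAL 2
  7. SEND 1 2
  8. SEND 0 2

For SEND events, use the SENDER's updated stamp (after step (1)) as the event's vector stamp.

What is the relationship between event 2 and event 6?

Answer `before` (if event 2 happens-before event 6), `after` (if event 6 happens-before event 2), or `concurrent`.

Answer: concurrent

Derivation:
Initial: VV[0]=[0, 0, 0]
Initial: VV[1]=[0, 0, 0]
Initial: VV[2]=[0, 0, 0]
Event 1: LOCAL 2: VV[2][2]++ -> VV[2]=[0, 0, 1]
Event 2: LOCAL 1: VV[1][1]++ -> VV[1]=[0, 1, 0]
Event 3: SEND 0->2: VV[0][0]++ -> VV[0]=[1, 0, 0], msg_vec=[1, 0, 0]; VV[2]=max(VV[2],msg_vec) then VV[2][2]++ -> VV[2]=[1, 0, 2]
Event 4: LOCAL 2: VV[2][2]++ -> VV[2]=[1, 0, 3]
Event 5: SEND 2->0: VV[2][2]++ -> VV[2]=[1, 0, 4], msg_vec=[1, 0, 4]; VV[0]=max(VV[0],msg_vec) then VV[0][0]++ -> VV[0]=[2, 0, 4]
Event 6: LOCAL 2: VV[2][2]++ -> VV[2]=[1, 0, 5]
Event 7: SEND 1->2: VV[1][1]++ -> VV[1]=[0, 2, 0], msg_vec=[0, 2, 0]; VV[2]=max(VV[2],msg_vec) then VV[2][2]++ -> VV[2]=[1, 2, 6]
Event 8: SEND 0->2: VV[0][0]++ -> VV[0]=[3, 0, 4], msg_vec=[3, 0, 4]; VV[2]=max(VV[2],msg_vec) then VV[2][2]++ -> VV[2]=[3, 2, 7]
Event 2 stamp: [0, 1, 0]
Event 6 stamp: [1, 0, 5]
[0, 1, 0] <= [1, 0, 5]? False
[1, 0, 5] <= [0, 1, 0]? False
Relation: concurrent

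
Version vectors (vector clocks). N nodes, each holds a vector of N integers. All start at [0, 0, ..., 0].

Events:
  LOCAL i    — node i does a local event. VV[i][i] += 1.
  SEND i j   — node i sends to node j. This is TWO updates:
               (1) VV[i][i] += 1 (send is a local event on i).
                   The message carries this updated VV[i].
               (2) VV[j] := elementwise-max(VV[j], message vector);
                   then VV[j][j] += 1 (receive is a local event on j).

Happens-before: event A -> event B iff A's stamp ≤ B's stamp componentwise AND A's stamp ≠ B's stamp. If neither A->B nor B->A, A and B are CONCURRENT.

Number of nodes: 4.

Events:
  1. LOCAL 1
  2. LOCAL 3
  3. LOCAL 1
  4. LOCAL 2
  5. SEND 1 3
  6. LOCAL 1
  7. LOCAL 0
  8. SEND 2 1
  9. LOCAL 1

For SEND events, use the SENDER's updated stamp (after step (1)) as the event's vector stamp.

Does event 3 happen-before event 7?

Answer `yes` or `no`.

Answer: no

Derivation:
Initial: VV[0]=[0, 0, 0, 0]
Initial: VV[1]=[0, 0, 0, 0]
Initial: VV[2]=[0, 0, 0, 0]
Initial: VV[3]=[0, 0, 0, 0]
Event 1: LOCAL 1: VV[1][1]++ -> VV[1]=[0, 1, 0, 0]
Event 2: LOCAL 3: VV[3][3]++ -> VV[3]=[0, 0, 0, 1]
Event 3: LOCAL 1: VV[1][1]++ -> VV[1]=[0, 2, 0, 0]
Event 4: LOCAL 2: VV[2][2]++ -> VV[2]=[0, 0, 1, 0]
Event 5: SEND 1->3: VV[1][1]++ -> VV[1]=[0, 3, 0, 0], msg_vec=[0, 3, 0, 0]; VV[3]=max(VV[3],msg_vec) then VV[3][3]++ -> VV[3]=[0, 3, 0, 2]
Event 6: LOCAL 1: VV[1][1]++ -> VV[1]=[0, 4, 0, 0]
Event 7: LOCAL 0: VV[0][0]++ -> VV[0]=[1, 0, 0, 0]
Event 8: SEND 2->1: VV[2][2]++ -> VV[2]=[0, 0, 2, 0], msg_vec=[0, 0, 2, 0]; VV[1]=max(VV[1],msg_vec) then VV[1][1]++ -> VV[1]=[0, 5, 2, 0]
Event 9: LOCAL 1: VV[1][1]++ -> VV[1]=[0, 6, 2, 0]
Event 3 stamp: [0, 2, 0, 0]
Event 7 stamp: [1, 0, 0, 0]
[0, 2, 0, 0] <= [1, 0, 0, 0]? False. Equal? False. Happens-before: False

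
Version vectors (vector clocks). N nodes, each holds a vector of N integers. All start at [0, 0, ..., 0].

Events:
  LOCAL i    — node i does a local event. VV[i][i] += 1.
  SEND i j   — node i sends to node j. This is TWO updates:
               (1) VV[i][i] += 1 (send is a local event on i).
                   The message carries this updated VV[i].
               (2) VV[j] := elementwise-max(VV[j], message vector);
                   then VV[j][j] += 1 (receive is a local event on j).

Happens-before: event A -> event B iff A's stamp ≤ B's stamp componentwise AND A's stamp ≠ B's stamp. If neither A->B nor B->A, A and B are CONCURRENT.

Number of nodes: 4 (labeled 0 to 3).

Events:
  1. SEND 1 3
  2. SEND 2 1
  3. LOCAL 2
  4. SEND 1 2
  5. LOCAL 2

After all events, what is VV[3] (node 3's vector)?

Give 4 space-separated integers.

Answer: 0 1 0 1

Derivation:
Initial: VV[0]=[0, 0, 0, 0]
Initial: VV[1]=[0, 0, 0, 0]
Initial: VV[2]=[0, 0, 0, 0]
Initial: VV[3]=[0, 0, 0, 0]
Event 1: SEND 1->3: VV[1][1]++ -> VV[1]=[0, 1, 0, 0], msg_vec=[0, 1, 0, 0]; VV[3]=max(VV[3],msg_vec) then VV[3][3]++ -> VV[3]=[0, 1, 0, 1]
Event 2: SEND 2->1: VV[2][2]++ -> VV[2]=[0, 0, 1, 0], msg_vec=[0, 0, 1, 0]; VV[1]=max(VV[1],msg_vec) then VV[1][1]++ -> VV[1]=[0, 2, 1, 0]
Event 3: LOCAL 2: VV[2][2]++ -> VV[2]=[0, 0, 2, 0]
Event 4: SEND 1->2: VV[1][1]++ -> VV[1]=[0, 3, 1, 0], msg_vec=[0, 3, 1, 0]; VV[2]=max(VV[2],msg_vec) then VV[2][2]++ -> VV[2]=[0, 3, 3, 0]
Event 5: LOCAL 2: VV[2][2]++ -> VV[2]=[0, 3, 4, 0]
Final vectors: VV[0]=[0, 0, 0, 0]; VV[1]=[0, 3, 1, 0]; VV[2]=[0, 3, 4, 0]; VV[3]=[0, 1, 0, 1]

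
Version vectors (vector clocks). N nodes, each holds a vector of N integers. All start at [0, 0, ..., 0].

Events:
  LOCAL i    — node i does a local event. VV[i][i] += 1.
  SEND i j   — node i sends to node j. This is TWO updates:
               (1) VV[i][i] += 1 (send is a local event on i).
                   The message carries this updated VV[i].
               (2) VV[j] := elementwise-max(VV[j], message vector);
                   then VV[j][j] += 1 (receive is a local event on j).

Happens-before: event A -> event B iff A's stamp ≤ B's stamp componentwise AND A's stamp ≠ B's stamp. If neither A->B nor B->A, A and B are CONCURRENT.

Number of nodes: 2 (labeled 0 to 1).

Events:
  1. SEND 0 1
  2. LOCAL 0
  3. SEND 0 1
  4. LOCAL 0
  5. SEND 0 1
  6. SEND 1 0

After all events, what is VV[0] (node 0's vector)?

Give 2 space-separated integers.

Answer: 6 4

Derivation:
Initial: VV[0]=[0, 0]
Initial: VV[1]=[0, 0]
Event 1: SEND 0->1: VV[0][0]++ -> VV[0]=[1, 0], msg_vec=[1, 0]; VV[1]=max(VV[1],msg_vec) then VV[1][1]++ -> VV[1]=[1, 1]
Event 2: LOCAL 0: VV[0][0]++ -> VV[0]=[2, 0]
Event 3: SEND 0->1: VV[0][0]++ -> VV[0]=[3, 0], msg_vec=[3, 0]; VV[1]=max(VV[1],msg_vec) then VV[1][1]++ -> VV[1]=[3, 2]
Event 4: LOCAL 0: VV[0][0]++ -> VV[0]=[4, 0]
Event 5: SEND 0->1: VV[0][0]++ -> VV[0]=[5, 0], msg_vec=[5, 0]; VV[1]=max(VV[1],msg_vec) then VV[1][1]++ -> VV[1]=[5, 3]
Event 6: SEND 1->0: VV[1][1]++ -> VV[1]=[5, 4], msg_vec=[5, 4]; VV[0]=max(VV[0],msg_vec) then VV[0][0]++ -> VV[0]=[6, 4]
Final vectors: VV[0]=[6, 4]; VV[1]=[5, 4]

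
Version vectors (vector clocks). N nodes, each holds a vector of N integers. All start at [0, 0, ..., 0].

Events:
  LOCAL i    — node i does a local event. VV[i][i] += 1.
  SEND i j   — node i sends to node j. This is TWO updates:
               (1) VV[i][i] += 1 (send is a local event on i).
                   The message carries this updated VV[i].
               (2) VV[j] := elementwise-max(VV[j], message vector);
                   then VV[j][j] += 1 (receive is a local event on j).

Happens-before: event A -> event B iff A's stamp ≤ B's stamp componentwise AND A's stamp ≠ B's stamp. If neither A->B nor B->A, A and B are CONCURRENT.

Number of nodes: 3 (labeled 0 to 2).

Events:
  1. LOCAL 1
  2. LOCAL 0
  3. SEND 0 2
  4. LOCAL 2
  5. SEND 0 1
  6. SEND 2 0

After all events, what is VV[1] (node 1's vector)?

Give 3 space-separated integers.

Answer: 3 2 0

Derivation:
Initial: VV[0]=[0, 0, 0]
Initial: VV[1]=[0, 0, 0]
Initial: VV[2]=[0, 0, 0]
Event 1: LOCAL 1: VV[1][1]++ -> VV[1]=[0, 1, 0]
Event 2: LOCAL 0: VV[0][0]++ -> VV[0]=[1, 0, 0]
Event 3: SEND 0->2: VV[0][0]++ -> VV[0]=[2, 0, 0], msg_vec=[2, 0, 0]; VV[2]=max(VV[2],msg_vec) then VV[2][2]++ -> VV[2]=[2, 0, 1]
Event 4: LOCAL 2: VV[2][2]++ -> VV[2]=[2, 0, 2]
Event 5: SEND 0->1: VV[0][0]++ -> VV[0]=[3, 0, 0], msg_vec=[3, 0, 0]; VV[1]=max(VV[1],msg_vec) then VV[1][1]++ -> VV[1]=[3, 2, 0]
Event 6: SEND 2->0: VV[2][2]++ -> VV[2]=[2, 0, 3], msg_vec=[2, 0, 3]; VV[0]=max(VV[0],msg_vec) then VV[0][0]++ -> VV[0]=[4, 0, 3]
Final vectors: VV[0]=[4, 0, 3]; VV[1]=[3, 2, 0]; VV[2]=[2, 0, 3]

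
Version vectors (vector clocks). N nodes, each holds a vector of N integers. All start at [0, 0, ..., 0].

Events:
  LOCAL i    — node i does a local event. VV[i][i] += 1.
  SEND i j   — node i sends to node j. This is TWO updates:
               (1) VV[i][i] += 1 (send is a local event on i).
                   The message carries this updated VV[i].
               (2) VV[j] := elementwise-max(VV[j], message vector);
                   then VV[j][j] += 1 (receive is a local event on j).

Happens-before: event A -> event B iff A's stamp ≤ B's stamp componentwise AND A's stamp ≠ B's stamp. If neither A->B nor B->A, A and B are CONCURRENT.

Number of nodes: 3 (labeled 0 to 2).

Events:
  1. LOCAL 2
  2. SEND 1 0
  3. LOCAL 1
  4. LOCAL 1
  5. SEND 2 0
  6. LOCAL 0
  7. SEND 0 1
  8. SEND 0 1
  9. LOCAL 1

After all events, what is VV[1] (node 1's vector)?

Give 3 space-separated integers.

Answer: 5 6 2

Derivation:
Initial: VV[0]=[0, 0, 0]
Initial: VV[1]=[0, 0, 0]
Initial: VV[2]=[0, 0, 0]
Event 1: LOCAL 2: VV[2][2]++ -> VV[2]=[0, 0, 1]
Event 2: SEND 1->0: VV[1][1]++ -> VV[1]=[0, 1, 0], msg_vec=[0, 1, 0]; VV[0]=max(VV[0],msg_vec) then VV[0][0]++ -> VV[0]=[1, 1, 0]
Event 3: LOCAL 1: VV[1][1]++ -> VV[1]=[0, 2, 0]
Event 4: LOCAL 1: VV[1][1]++ -> VV[1]=[0, 3, 0]
Event 5: SEND 2->0: VV[2][2]++ -> VV[2]=[0, 0, 2], msg_vec=[0, 0, 2]; VV[0]=max(VV[0],msg_vec) then VV[0][0]++ -> VV[0]=[2, 1, 2]
Event 6: LOCAL 0: VV[0][0]++ -> VV[0]=[3, 1, 2]
Event 7: SEND 0->1: VV[0][0]++ -> VV[0]=[4, 1, 2], msg_vec=[4, 1, 2]; VV[1]=max(VV[1],msg_vec) then VV[1][1]++ -> VV[1]=[4, 4, 2]
Event 8: SEND 0->1: VV[0][0]++ -> VV[0]=[5, 1, 2], msg_vec=[5, 1, 2]; VV[1]=max(VV[1],msg_vec) then VV[1][1]++ -> VV[1]=[5, 5, 2]
Event 9: LOCAL 1: VV[1][1]++ -> VV[1]=[5, 6, 2]
Final vectors: VV[0]=[5, 1, 2]; VV[1]=[5, 6, 2]; VV[2]=[0, 0, 2]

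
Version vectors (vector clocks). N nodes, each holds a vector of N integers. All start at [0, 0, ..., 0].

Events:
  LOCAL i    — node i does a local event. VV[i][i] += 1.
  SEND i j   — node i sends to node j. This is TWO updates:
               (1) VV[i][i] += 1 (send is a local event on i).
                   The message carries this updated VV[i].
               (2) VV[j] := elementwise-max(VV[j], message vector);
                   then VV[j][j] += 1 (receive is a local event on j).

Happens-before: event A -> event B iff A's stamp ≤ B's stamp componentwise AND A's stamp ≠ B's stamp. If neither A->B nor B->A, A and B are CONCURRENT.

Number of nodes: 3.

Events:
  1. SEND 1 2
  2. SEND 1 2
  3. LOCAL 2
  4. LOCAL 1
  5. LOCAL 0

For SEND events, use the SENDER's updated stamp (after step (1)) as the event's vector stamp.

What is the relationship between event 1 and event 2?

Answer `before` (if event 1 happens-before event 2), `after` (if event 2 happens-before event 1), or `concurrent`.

Initial: VV[0]=[0, 0, 0]
Initial: VV[1]=[0, 0, 0]
Initial: VV[2]=[0, 0, 0]
Event 1: SEND 1->2: VV[1][1]++ -> VV[1]=[0, 1, 0], msg_vec=[0, 1, 0]; VV[2]=max(VV[2],msg_vec) then VV[2][2]++ -> VV[2]=[0, 1, 1]
Event 2: SEND 1->2: VV[1][1]++ -> VV[1]=[0, 2, 0], msg_vec=[0, 2, 0]; VV[2]=max(VV[2],msg_vec) then VV[2][2]++ -> VV[2]=[0, 2, 2]
Event 3: LOCAL 2: VV[2][2]++ -> VV[2]=[0, 2, 3]
Event 4: LOCAL 1: VV[1][1]++ -> VV[1]=[0, 3, 0]
Event 5: LOCAL 0: VV[0][0]++ -> VV[0]=[1, 0, 0]
Event 1 stamp: [0, 1, 0]
Event 2 stamp: [0, 2, 0]
[0, 1, 0] <= [0, 2, 0]? True
[0, 2, 0] <= [0, 1, 0]? False
Relation: before

Answer: before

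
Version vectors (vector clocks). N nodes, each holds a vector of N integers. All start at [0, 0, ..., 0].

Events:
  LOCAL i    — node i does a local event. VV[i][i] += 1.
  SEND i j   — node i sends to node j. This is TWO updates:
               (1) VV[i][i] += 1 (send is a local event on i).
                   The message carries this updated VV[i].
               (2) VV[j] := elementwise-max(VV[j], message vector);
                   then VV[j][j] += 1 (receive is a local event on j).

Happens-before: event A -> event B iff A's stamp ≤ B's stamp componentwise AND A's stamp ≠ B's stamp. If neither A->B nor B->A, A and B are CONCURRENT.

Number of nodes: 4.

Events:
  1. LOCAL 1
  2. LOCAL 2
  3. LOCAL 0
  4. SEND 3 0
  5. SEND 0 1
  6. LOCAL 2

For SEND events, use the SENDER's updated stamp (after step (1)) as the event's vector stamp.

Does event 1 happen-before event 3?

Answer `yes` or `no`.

Answer: no

Derivation:
Initial: VV[0]=[0, 0, 0, 0]
Initial: VV[1]=[0, 0, 0, 0]
Initial: VV[2]=[0, 0, 0, 0]
Initial: VV[3]=[0, 0, 0, 0]
Event 1: LOCAL 1: VV[1][1]++ -> VV[1]=[0, 1, 0, 0]
Event 2: LOCAL 2: VV[2][2]++ -> VV[2]=[0, 0, 1, 0]
Event 3: LOCAL 0: VV[0][0]++ -> VV[0]=[1, 0, 0, 0]
Event 4: SEND 3->0: VV[3][3]++ -> VV[3]=[0, 0, 0, 1], msg_vec=[0, 0, 0, 1]; VV[0]=max(VV[0],msg_vec) then VV[0][0]++ -> VV[0]=[2, 0, 0, 1]
Event 5: SEND 0->1: VV[0][0]++ -> VV[0]=[3, 0, 0, 1], msg_vec=[3, 0, 0, 1]; VV[1]=max(VV[1],msg_vec) then VV[1][1]++ -> VV[1]=[3, 2, 0, 1]
Event 6: LOCAL 2: VV[2][2]++ -> VV[2]=[0, 0, 2, 0]
Event 1 stamp: [0, 1, 0, 0]
Event 3 stamp: [1, 0, 0, 0]
[0, 1, 0, 0] <= [1, 0, 0, 0]? False. Equal? False. Happens-before: False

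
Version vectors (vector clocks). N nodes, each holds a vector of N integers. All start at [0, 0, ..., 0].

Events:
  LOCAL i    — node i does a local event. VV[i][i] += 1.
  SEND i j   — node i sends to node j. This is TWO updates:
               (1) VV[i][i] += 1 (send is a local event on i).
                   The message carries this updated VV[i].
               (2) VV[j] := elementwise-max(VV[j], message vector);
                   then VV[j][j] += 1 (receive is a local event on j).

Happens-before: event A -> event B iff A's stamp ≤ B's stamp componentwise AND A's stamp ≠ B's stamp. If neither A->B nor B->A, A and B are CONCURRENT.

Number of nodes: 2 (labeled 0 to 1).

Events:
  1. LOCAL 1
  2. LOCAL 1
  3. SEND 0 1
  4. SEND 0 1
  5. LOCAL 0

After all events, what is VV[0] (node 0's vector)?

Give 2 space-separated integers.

Initial: VV[0]=[0, 0]
Initial: VV[1]=[0, 0]
Event 1: LOCAL 1: VV[1][1]++ -> VV[1]=[0, 1]
Event 2: LOCAL 1: VV[1][1]++ -> VV[1]=[0, 2]
Event 3: SEND 0->1: VV[0][0]++ -> VV[0]=[1, 0], msg_vec=[1, 0]; VV[1]=max(VV[1],msg_vec) then VV[1][1]++ -> VV[1]=[1, 3]
Event 4: SEND 0->1: VV[0][0]++ -> VV[0]=[2, 0], msg_vec=[2, 0]; VV[1]=max(VV[1],msg_vec) then VV[1][1]++ -> VV[1]=[2, 4]
Event 5: LOCAL 0: VV[0][0]++ -> VV[0]=[3, 0]
Final vectors: VV[0]=[3, 0]; VV[1]=[2, 4]

Answer: 3 0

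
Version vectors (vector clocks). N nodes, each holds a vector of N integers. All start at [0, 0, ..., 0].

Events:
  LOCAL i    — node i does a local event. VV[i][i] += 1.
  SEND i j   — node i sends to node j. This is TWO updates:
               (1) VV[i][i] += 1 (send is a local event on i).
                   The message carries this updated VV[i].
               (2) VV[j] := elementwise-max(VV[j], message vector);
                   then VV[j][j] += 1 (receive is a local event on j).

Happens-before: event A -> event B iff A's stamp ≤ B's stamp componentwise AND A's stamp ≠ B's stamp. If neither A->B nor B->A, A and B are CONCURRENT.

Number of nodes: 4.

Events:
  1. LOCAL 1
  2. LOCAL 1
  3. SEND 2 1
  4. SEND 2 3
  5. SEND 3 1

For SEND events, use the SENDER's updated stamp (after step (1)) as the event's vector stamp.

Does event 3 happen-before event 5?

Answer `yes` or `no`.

Answer: yes

Derivation:
Initial: VV[0]=[0, 0, 0, 0]
Initial: VV[1]=[0, 0, 0, 0]
Initial: VV[2]=[0, 0, 0, 0]
Initial: VV[3]=[0, 0, 0, 0]
Event 1: LOCAL 1: VV[1][1]++ -> VV[1]=[0, 1, 0, 0]
Event 2: LOCAL 1: VV[1][1]++ -> VV[1]=[0, 2, 0, 0]
Event 3: SEND 2->1: VV[2][2]++ -> VV[2]=[0, 0, 1, 0], msg_vec=[0, 0, 1, 0]; VV[1]=max(VV[1],msg_vec) then VV[1][1]++ -> VV[1]=[0, 3, 1, 0]
Event 4: SEND 2->3: VV[2][2]++ -> VV[2]=[0, 0, 2, 0], msg_vec=[0, 0, 2, 0]; VV[3]=max(VV[3],msg_vec) then VV[3][3]++ -> VV[3]=[0, 0, 2, 1]
Event 5: SEND 3->1: VV[3][3]++ -> VV[3]=[0, 0, 2, 2], msg_vec=[0, 0, 2, 2]; VV[1]=max(VV[1],msg_vec) then VV[1][1]++ -> VV[1]=[0, 4, 2, 2]
Event 3 stamp: [0, 0, 1, 0]
Event 5 stamp: [0, 0, 2, 2]
[0, 0, 1, 0] <= [0, 0, 2, 2]? True. Equal? False. Happens-before: True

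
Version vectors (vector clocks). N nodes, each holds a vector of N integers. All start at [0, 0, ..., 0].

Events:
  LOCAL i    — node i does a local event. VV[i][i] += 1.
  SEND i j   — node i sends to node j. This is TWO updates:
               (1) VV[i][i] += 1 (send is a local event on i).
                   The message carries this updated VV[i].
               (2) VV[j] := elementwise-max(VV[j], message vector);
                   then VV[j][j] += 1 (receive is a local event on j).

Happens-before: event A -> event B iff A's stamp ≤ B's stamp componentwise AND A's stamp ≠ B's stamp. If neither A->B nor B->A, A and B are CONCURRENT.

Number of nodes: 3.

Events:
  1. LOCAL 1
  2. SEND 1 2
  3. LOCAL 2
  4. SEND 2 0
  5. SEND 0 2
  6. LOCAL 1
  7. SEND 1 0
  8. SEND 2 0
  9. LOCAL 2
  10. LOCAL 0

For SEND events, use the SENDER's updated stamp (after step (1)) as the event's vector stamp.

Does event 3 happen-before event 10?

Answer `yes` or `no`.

Answer: yes

Derivation:
Initial: VV[0]=[0, 0, 0]
Initial: VV[1]=[0, 0, 0]
Initial: VV[2]=[0, 0, 0]
Event 1: LOCAL 1: VV[1][1]++ -> VV[1]=[0, 1, 0]
Event 2: SEND 1->2: VV[1][1]++ -> VV[1]=[0, 2, 0], msg_vec=[0, 2, 0]; VV[2]=max(VV[2],msg_vec) then VV[2][2]++ -> VV[2]=[0, 2, 1]
Event 3: LOCAL 2: VV[2][2]++ -> VV[2]=[0, 2, 2]
Event 4: SEND 2->0: VV[2][2]++ -> VV[2]=[0, 2, 3], msg_vec=[0, 2, 3]; VV[0]=max(VV[0],msg_vec) then VV[0][0]++ -> VV[0]=[1, 2, 3]
Event 5: SEND 0->2: VV[0][0]++ -> VV[0]=[2, 2, 3], msg_vec=[2, 2, 3]; VV[2]=max(VV[2],msg_vec) then VV[2][2]++ -> VV[2]=[2, 2, 4]
Event 6: LOCAL 1: VV[1][1]++ -> VV[1]=[0, 3, 0]
Event 7: SEND 1->0: VV[1][1]++ -> VV[1]=[0, 4, 0], msg_vec=[0, 4, 0]; VV[0]=max(VV[0],msg_vec) then VV[0][0]++ -> VV[0]=[3, 4, 3]
Event 8: SEND 2->0: VV[2][2]++ -> VV[2]=[2, 2, 5], msg_vec=[2, 2, 5]; VV[0]=max(VV[0],msg_vec) then VV[0][0]++ -> VV[0]=[4, 4, 5]
Event 9: LOCAL 2: VV[2][2]++ -> VV[2]=[2, 2, 6]
Event 10: LOCAL 0: VV[0][0]++ -> VV[0]=[5, 4, 5]
Event 3 stamp: [0, 2, 2]
Event 10 stamp: [5, 4, 5]
[0, 2, 2] <= [5, 4, 5]? True. Equal? False. Happens-before: True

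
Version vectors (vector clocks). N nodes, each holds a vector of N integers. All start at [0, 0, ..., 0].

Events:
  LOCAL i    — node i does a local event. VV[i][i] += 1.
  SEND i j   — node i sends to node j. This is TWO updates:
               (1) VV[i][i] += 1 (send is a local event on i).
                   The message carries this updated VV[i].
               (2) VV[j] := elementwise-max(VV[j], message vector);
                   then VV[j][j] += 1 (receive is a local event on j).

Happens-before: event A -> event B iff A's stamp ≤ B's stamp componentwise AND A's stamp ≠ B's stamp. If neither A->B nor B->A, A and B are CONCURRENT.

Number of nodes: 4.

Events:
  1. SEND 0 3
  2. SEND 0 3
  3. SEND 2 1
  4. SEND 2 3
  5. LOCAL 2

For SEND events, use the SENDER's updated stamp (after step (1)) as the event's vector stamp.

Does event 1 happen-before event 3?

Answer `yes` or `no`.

Answer: no

Derivation:
Initial: VV[0]=[0, 0, 0, 0]
Initial: VV[1]=[0, 0, 0, 0]
Initial: VV[2]=[0, 0, 0, 0]
Initial: VV[3]=[0, 0, 0, 0]
Event 1: SEND 0->3: VV[0][0]++ -> VV[0]=[1, 0, 0, 0], msg_vec=[1, 0, 0, 0]; VV[3]=max(VV[3],msg_vec) then VV[3][3]++ -> VV[3]=[1, 0, 0, 1]
Event 2: SEND 0->3: VV[0][0]++ -> VV[0]=[2, 0, 0, 0], msg_vec=[2, 0, 0, 0]; VV[3]=max(VV[3],msg_vec) then VV[3][3]++ -> VV[3]=[2, 0, 0, 2]
Event 3: SEND 2->1: VV[2][2]++ -> VV[2]=[0, 0, 1, 0], msg_vec=[0, 0, 1, 0]; VV[1]=max(VV[1],msg_vec) then VV[1][1]++ -> VV[1]=[0, 1, 1, 0]
Event 4: SEND 2->3: VV[2][2]++ -> VV[2]=[0, 0, 2, 0], msg_vec=[0, 0, 2, 0]; VV[3]=max(VV[3],msg_vec) then VV[3][3]++ -> VV[3]=[2, 0, 2, 3]
Event 5: LOCAL 2: VV[2][2]++ -> VV[2]=[0, 0, 3, 0]
Event 1 stamp: [1, 0, 0, 0]
Event 3 stamp: [0, 0, 1, 0]
[1, 0, 0, 0] <= [0, 0, 1, 0]? False. Equal? False. Happens-before: False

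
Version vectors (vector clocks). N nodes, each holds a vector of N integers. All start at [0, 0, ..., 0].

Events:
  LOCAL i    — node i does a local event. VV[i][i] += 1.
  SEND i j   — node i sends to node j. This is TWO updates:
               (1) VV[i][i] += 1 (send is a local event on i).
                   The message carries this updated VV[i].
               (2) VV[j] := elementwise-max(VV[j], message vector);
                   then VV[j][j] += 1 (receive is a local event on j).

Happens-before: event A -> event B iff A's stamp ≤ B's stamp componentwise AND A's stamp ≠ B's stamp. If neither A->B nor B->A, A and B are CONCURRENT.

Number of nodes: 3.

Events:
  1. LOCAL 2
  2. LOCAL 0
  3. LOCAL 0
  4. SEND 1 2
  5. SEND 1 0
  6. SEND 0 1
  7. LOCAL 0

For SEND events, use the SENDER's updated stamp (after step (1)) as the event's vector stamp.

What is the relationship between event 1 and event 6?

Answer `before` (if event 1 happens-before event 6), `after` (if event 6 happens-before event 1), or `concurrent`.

Initial: VV[0]=[0, 0, 0]
Initial: VV[1]=[0, 0, 0]
Initial: VV[2]=[0, 0, 0]
Event 1: LOCAL 2: VV[2][2]++ -> VV[2]=[0, 0, 1]
Event 2: LOCAL 0: VV[0][0]++ -> VV[0]=[1, 0, 0]
Event 3: LOCAL 0: VV[0][0]++ -> VV[0]=[2, 0, 0]
Event 4: SEND 1->2: VV[1][1]++ -> VV[1]=[0, 1, 0], msg_vec=[0, 1, 0]; VV[2]=max(VV[2],msg_vec) then VV[2][2]++ -> VV[2]=[0, 1, 2]
Event 5: SEND 1->0: VV[1][1]++ -> VV[1]=[0, 2, 0], msg_vec=[0, 2, 0]; VV[0]=max(VV[0],msg_vec) then VV[0][0]++ -> VV[0]=[3, 2, 0]
Event 6: SEND 0->1: VV[0][0]++ -> VV[0]=[4, 2, 0], msg_vec=[4, 2, 0]; VV[1]=max(VV[1],msg_vec) then VV[1][1]++ -> VV[1]=[4, 3, 0]
Event 7: LOCAL 0: VV[0][0]++ -> VV[0]=[5, 2, 0]
Event 1 stamp: [0, 0, 1]
Event 6 stamp: [4, 2, 0]
[0, 0, 1] <= [4, 2, 0]? False
[4, 2, 0] <= [0, 0, 1]? False
Relation: concurrent

Answer: concurrent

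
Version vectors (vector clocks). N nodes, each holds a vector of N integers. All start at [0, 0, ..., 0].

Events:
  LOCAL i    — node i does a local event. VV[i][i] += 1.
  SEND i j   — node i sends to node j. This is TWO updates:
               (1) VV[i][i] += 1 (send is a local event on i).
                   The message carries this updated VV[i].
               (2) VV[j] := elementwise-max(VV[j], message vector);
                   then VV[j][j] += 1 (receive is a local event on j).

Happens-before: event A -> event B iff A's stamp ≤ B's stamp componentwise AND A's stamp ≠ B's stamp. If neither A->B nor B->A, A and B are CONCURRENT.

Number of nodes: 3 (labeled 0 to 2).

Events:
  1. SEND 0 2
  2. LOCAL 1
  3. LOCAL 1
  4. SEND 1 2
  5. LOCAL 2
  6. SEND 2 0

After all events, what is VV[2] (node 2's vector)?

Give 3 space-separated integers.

Answer: 1 3 4

Derivation:
Initial: VV[0]=[0, 0, 0]
Initial: VV[1]=[0, 0, 0]
Initial: VV[2]=[0, 0, 0]
Event 1: SEND 0->2: VV[0][0]++ -> VV[0]=[1, 0, 0], msg_vec=[1, 0, 0]; VV[2]=max(VV[2],msg_vec) then VV[2][2]++ -> VV[2]=[1, 0, 1]
Event 2: LOCAL 1: VV[1][1]++ -> VV[1]=[0, 1, 0]
Event 3: LOCAL 1: VV[1][1]++ -> VV[1]=[0, 2, 0]
Event 4: SEND 1->2: VV[1][1]++ -> VV[1]=[0, 3, 0], msg_vec=[0, 3, 0]; VV[2]=max(VV[2],msg_vec) then VV[2][2]++ -> VV[2]=[1, 3, 2]
Event 5: LOCAL 2: VV[2][2]++ -> VV[2]=[1, 3, 3]
Event 6: SEND 2->0: VV[2][2]++ -> VV[2]=[1, 3, 4], msg_vec=[1, 3, 4]; VV[0]=max(VV[0],msg_vec) then VV[0][0]++ -> VV[0]=[2, 3, 4]
Final vectors: VV[0]=[2, 3, 4]; VV[1]=[0, 3, 0]; VV[2]=[1, 3, 4]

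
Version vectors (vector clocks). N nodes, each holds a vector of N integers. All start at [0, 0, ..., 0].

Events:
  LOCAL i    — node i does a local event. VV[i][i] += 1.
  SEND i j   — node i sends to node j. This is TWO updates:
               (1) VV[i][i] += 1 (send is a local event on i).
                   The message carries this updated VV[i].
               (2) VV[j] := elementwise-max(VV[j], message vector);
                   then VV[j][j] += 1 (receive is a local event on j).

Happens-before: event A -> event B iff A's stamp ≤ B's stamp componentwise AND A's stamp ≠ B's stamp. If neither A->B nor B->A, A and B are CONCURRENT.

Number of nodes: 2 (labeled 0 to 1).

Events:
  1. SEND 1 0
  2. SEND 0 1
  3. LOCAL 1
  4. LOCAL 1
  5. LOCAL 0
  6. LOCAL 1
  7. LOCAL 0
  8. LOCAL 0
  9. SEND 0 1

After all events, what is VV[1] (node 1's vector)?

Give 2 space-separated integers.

Initial: VV[0]=[0, 0]
Initial: VV[1]=[0, 0]
Event 1: SEND 1->0: VV[1][1]++ -> VV[1]=[0, 1], msg_vec=[0, 1]; VV[0]=max(VV[0],msg_vec) then VV[0][0]++ -> VV[0]=[1, 1]
Event 2: SEND 0->1: VV[0][0]++ -> VV[0]=[2, 1], msg_vec=[2, 1]; VV[1]=max(VV[1],msg_vec) then VV[1][1]++ -> VV[1]=[2, 2]
Event 3: LOCAL 1: VV[1][1]++ -> VV[1]=[2, 3]
Event 4: LOCAL 1: VV[1][1]++ -> VV[1]=[2, 4]
Event 5: LOCAL 0: VV[0][0]++ -> VV[0]=[3, 1]
Event 6: LOCAL 1: VV[1][1]++ -> VV[1]=[2, 5]
Event 7: LOCAL 0: VV[0][0]++ -> VV[0]=[4, 1]
Event 8: LOCAL 0: VV[0][0]++ -> VV[0]=[5, 1]
Event 9: SEND 0->1: VV[0][0]++ -> VV[0]=[6, 1], msg_vec=[6, 1]; VV[1]=max(VV[1],msg_vec) then VV[1][1]++ -> VV[1]=[6, 6]
Final vectors: VV[0]=[6, 1]; VV[1]=[6, 6]

Answer: 6 6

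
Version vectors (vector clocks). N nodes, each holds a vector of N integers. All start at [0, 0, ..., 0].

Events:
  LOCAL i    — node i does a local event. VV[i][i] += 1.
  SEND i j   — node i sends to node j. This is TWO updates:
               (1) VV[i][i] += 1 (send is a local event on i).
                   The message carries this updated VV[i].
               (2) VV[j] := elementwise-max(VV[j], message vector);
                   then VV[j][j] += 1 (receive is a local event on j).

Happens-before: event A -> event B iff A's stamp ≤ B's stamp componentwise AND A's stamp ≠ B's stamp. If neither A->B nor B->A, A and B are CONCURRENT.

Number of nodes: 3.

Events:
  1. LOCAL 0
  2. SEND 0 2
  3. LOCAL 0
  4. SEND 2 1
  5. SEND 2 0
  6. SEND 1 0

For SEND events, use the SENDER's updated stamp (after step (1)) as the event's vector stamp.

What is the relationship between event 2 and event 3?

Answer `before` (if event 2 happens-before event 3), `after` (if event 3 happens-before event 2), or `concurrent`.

Answer: before

Derivation:
Initial: VV[0]=[0, 0, 0]
Initial: VV[1]=[0, 0, 0]
Initial: VV[2]=[0, 0, 0]
Event 1: LOCAL 0: VV[0][0]++ -> VV[0]=[1, 0, 0]
Event 2: SEND 0->2: VV[0][0]++ -> VV[0]=[2, 0, 0], msg_vec=[2, 0, 0]; VV[2]=max(VV[2],msg_vec) then VV[2][2]++ -> VV[2]=[2, 0, 1]
Event 3: LOCAL 0: VV[0][0]++ -> VV[0]=[3, 0, 0]
Event 4: SEND 2->1: VV[2][2]++ -> VV[2]=[2, 0, 2], msg_vec=[2, 0, 2]; VV[1]=max(VV[1],msg_vec) then VV[1][1]++ -> VV[1]=[2, 1, 2]
Event 5: SEND 2->0: VV[2][2]++ -> VV[2]=[2, 0, 3], msg_vec=[2, 0, 3]; VV[0]=max(VV[0],msg_vec) then VV[0][0]++ -> VV[0]=[4, 0, 3]
Event 6: SEND 1->0: VV[1][1]++ -> VV[1]=[2, 2, 2], msg_vec=[2, 2, 2]; VV[0]=max(VV[0],msg_vec) then VV[0][0]++ -> VV[0]=[5, 2, 3]
Event 2 stamp: [2, 0, 0]
Event 3 stamp: [3, 0, 0]
[2, 0, 0] <= [3, 0, 0]? True
[3, 0, 0] <= [2, 0, 0]? False
Relation: before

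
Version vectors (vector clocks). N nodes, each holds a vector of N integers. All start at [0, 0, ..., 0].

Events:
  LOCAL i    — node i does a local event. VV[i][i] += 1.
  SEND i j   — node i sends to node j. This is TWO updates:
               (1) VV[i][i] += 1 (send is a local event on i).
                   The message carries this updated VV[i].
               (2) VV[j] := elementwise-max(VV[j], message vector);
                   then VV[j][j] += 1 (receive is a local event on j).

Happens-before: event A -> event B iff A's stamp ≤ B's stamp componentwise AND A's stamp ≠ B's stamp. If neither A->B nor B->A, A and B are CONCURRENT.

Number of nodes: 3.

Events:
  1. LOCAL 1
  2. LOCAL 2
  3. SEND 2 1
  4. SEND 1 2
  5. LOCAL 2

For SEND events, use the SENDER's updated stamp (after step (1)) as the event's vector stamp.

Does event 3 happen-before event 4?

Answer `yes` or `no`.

Initial: VV[0]=[0, 0, 0]
Initial: VV[1]=[0, 0, 0]
Initial: VV[2]=[0, 0, 0]
Event 1: LOCAL 1: VV[1][1]++ -> VV[1]=[0, 1, 0]
Event 2: LOCAL 2: VV[2][2]++ -> VV[2]=[0, 0, 1]
Event 3: SEND 2->1: VV[2][2]++ -> VV[2]=[0, 0, 2], msg_vec=[0, 0, 2]; VV[1]=max(VV[1],msg_vec) then VV[1][1]++ -> VV[1]=[0, 2, 2]
Event 4: SEND 1->2: VV[1][1]++ -> VV[1]=[0, 3, 2], msg_vec=[0, 3, 2]; VV[2]=max(VV[2],msg_vec) then VV[2][2]++ -> VV[2]=[0, 3, 3]
Event 5: LOCAL 2: VV[2][2]++ -> VV[2]=[0, 3, 4]
Event 3 stamp: [0, 0, 2]
Event 4 stamp: [0, 3, 2]
[0, 0, 2] <= [0, 3, 2]? True. Equal? False. Happens-before: True

Answer: yes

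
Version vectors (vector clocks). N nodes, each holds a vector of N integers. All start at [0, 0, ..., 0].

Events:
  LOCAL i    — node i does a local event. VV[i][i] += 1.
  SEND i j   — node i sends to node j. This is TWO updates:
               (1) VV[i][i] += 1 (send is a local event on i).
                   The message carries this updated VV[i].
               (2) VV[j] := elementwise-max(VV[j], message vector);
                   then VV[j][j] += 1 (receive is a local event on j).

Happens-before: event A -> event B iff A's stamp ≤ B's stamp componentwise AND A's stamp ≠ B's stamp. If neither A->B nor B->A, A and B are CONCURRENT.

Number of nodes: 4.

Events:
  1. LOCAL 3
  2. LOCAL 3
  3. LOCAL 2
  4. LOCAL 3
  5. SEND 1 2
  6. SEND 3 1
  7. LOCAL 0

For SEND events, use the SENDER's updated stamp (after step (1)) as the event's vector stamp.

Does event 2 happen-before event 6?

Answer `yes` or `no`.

Initial: VV[0]=[0, 0, 0, 0]
Initial: VV[1]=[0, 0, 0, 0]
Initial: VV[2]=[0, 0, 0, 0]
Initial: VV[3]=[0, 0, 0, 0]
Event 1: LOCAL 3: VV[3][3]++ -> VV[3]=[0, 0, 0, 1]
Event 2: LOCAL 3: VV[3][3]++ -> VV[3]=[0, 0, 0, 2]
Event 3: LOCAL 2: VV[2][2]++ -> VV[2]=[0, 0, 1, 0]
Event 4: LOCAL 3: VV[3][3]++ -> VV[3]=[0, 0, 0, 3]
Event 5: SEND 1->2: VV[1][1]++ -> VV[1]=[0, 1, 0, 0], msg_vec=[0, 1, 0, 0]; VV[2]=max(VV[2],msg_vec) then VV[2][2]++ -> VV[2]=[0, 1, 2, 0]
Event 6: SEND 3->1: VV[3][3]++ -> VV[3]=[0, 0, 0, 4], msg_vec=[0, 0, 0, 4]; VV[1]=max(VV[1],msg_vec) then VV[1][1]++ -> VV[1]=[0, 2, 0, 4]
Event 7: LOCAL 0: VV[0][0]++ -> VV[0]=[1, 0, 0, 0]
Event 2 stamp: [0, 0, 0, 2]
Event 6 stamp: [0, 0, 0, 4]
[0, 0, 0, 2] <= [0, 0, 0, 4]? True. Equal? False. Happens-before: True

Answer: yes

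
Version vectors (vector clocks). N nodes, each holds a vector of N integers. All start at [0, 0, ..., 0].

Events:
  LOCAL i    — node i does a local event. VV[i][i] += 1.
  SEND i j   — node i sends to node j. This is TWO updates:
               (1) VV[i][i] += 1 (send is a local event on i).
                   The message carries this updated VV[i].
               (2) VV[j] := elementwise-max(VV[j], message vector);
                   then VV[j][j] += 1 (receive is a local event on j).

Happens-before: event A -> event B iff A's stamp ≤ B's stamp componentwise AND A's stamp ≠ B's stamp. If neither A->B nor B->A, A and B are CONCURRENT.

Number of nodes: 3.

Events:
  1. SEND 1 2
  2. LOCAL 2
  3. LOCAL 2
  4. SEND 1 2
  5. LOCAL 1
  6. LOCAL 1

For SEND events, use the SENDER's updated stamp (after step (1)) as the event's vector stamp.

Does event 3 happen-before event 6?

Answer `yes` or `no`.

Initial: VV[0]=[0, 0, 0]
Initial: VV[1]=[0, 0, 0]
Initial: VV[2]=[0, 0, 0]
Event 1: SEND 1->2: VV[1][1]++ -> VV[1]=[0, 1, 0], msg_vec=[0, 1, 0]; VV[2]=max(VV[2],msg_vec) then VV[2][2]++ -> VV[2]=[0, 1, 1]
Event 2: LOCAL 2: VV[2][2]++ -> VV[2]=[0, 1, 2]
Event 3: LOCAL 2: VV[2][2]++ -> VV[2]=[0, 1, 3]
Event 4: SEND 1->2: VV[1][1]++ -> VV[1]=[0, 2, 0], msg_vec=[0, 2, 0]; VV[2]=max(VV[2],msg_vec) then VV[2][2]++ -> VV[2]=[0, 2, 4]
Event 5: LOCAL 1: VV[1][1]++ -> VV[1]=[0, 3, 0]
Event 6: LOCAL 1: VV[1][1]++ -> VV[1]=[0, 4, 0]
Event 3 stamp: [0, 1, 3]
Event 6 stamp: [0, 4, 0]
[0, 1, 3] <= [0, 4, 0]? False. Equal? False. Happens-before: False

Answer: no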